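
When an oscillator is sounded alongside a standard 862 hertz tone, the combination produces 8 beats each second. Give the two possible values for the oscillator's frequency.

|f − 862| = 8, so f = 862 ± 8.

854 Hz or 870 Hz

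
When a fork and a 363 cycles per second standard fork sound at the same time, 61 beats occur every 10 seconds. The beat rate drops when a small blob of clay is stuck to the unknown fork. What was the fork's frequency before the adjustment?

369.1 Hz

Beat frequency = 61/10 = 6.1 Hz.
|f − 363| = 6.1, so the fork was at either 356.9 Hz or 369.1 Hz.
Adding mass to a fork lowers its frequency; the adjustment lowers the fork's frequency.
The beat rate fell, so the adjustment moved the fork toward 363 Hz — it must have started above the reference.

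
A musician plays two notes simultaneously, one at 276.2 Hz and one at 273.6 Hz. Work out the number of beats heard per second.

2.6 Hz

The beat frequency equals the magnitude of the frequency difference.
|276.2 − 273.6| = 2.6 Hz.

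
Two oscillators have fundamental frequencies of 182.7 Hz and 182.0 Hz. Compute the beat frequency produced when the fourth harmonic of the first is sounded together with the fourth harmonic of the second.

2.8 Hz

Fourth harmonic of the first: 4·182.7 = 730.8 Hz.
Fourth harmonic of the second: 4·182.0 = 728.0 Hz.
f_beat = |730.8 − 728.0| = 2.8 Hz.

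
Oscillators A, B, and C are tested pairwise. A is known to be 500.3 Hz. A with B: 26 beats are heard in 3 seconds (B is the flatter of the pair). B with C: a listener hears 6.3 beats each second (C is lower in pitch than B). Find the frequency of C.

A–B: Beat frequency = 26/3 = 8.6667 Hz.
B is below A, so f_B = 500.3 − 8.6667 = 491.6333 Hz.
C is below B, so f_C = 491.6333 − 6.3 = 485.3333 Hz.

485.3333 Hz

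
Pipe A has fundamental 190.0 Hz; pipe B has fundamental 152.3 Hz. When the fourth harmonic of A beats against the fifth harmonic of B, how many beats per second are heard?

Fourth harmonic of the first: 4·190.0 = 760.0 Hz.
Fifth harmonic of the second: 5·152.3 = 761.5 Hz.
f_beat = |760.0 − 761.5| = 1.5 Hz.

1.5 Hz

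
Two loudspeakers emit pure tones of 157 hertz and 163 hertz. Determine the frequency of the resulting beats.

6 Hz

Beats arise from superposition of two nearby frequencies; the beat rate is |f₁ − f₂|.
|157 − 163| = 6 Hz.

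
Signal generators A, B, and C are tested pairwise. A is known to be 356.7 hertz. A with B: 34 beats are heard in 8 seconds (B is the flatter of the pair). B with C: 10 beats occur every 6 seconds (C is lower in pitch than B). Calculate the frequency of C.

350.7833 Hz

A–B: Beat frequency = 34/8 = 4.25 Hz.
B is below A, so f_B = 356.7 − 4.25 = 352.45 Hz.
B–C: Beat frequency = 10/6 = 1.6667 Hz.
C is below B, so f_C = 352.45 − 1.6667 = 350.7833 Hz.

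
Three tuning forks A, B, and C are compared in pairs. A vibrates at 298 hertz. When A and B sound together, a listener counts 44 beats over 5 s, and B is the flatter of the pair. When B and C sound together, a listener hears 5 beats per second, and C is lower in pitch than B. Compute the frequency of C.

284.2 Hz

A–B: Beat frequency = 44/5 = 8.8 Hz.
B is below A, so f_B = 298 − 8.8 = 289.2 Hz.
C is below B, so f_C = 289.2 − 5 = 284.2 Hz.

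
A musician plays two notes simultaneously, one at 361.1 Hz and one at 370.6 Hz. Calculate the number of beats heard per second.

9.5 Hz

f_beat = |f₁ − f₂|.
|361.1 − 370.6| = 9.5 Hz.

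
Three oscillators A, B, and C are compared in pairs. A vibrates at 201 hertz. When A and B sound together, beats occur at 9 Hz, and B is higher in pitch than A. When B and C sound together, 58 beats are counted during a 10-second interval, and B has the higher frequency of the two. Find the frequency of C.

B is above A, so f_B = 201 + 9 = 210 Hz.
B–C: Beat frequency = 58/10 = 5.8 Hz.
C is below B, so f_C = 210 − 5.8 = 204.2 Hz.

204.2 Hz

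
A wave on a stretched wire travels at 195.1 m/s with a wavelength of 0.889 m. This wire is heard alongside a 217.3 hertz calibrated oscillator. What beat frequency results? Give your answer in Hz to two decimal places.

Source frequency f = v/λ = 195.1/0.889 = 219.4601 Hz.
f_beat = |219.4601 − 217.3| = 2.16 Hz.

2.16 Hz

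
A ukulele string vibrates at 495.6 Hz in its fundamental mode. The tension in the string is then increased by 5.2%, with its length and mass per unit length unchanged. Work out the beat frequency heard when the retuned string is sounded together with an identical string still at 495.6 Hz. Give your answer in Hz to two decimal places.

12.72 Hz

For a string, f ∝ √T, so the new frequency is 495.6·√1.052 = 508.3223 Hz.
f_beat = |508.3223 − 495.6| = 12.72 Hz.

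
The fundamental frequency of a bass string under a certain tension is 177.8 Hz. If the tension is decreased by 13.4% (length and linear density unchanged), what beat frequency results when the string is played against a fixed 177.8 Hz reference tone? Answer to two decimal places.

For a string, f ∝ √T, so the new frequency is 177.8·√0.866 = 165.4591 Hz.
f_beat = |165.4591 − 177.8| = 12.34 Hz.

12.34 Hz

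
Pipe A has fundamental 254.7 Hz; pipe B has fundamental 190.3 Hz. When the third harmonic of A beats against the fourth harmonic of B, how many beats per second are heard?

2.9 Hz

Third harmonic of the first: 3·254.7 = 764.1 Hz.
Fourth harmonic of the second: 4·190.3 = 761.2 Hz.
f_beat = |764.1 − 761.2| = 2.9 Hz.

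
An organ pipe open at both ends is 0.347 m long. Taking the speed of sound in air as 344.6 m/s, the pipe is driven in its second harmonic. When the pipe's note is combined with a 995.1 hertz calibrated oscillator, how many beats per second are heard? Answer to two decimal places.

2.02 Hz

Open pipe: f_n = n·v/(2L) = 2·344.6/(2·0.347) = 993.0836 Hz.
f_beat = |993.0836 − 995.1| = 2.02 Hz.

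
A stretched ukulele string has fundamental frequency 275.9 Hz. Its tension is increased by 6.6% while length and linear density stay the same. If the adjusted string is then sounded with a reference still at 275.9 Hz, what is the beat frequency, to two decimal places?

8.96 Hz

For a string, f ∝ √T, so the new frequency is 275.9·√1.066 = 284.8592 Hz.
f_beat = |284.8592 − 275.9| = 8.96 Hz.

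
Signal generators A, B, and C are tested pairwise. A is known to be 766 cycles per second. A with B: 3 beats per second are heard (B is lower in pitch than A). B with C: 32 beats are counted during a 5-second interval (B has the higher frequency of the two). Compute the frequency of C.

756.6 Hz

B is below A, so f_B = 766 − 3 = 763 Hz.
B–C: Beat frequency = 32/5 = 6.4 Hz.
C is below B, so f_C = 763 − 6.4 = 756.6 Hz.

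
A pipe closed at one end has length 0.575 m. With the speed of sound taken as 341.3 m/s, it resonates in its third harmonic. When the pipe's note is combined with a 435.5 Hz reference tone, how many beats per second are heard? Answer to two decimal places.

Closed pipe (odd harmonics): f_n = n·v/(4L) = 3·341.3/(4·0.575) = 445.1739 Hz.
f_beat = |445.1739 − 435.5| = 9.67 Hz.

9.67 Hz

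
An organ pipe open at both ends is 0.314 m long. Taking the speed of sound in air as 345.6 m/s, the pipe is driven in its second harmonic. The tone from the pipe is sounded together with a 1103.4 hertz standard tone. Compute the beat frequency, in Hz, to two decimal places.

2.76 Hz

Open pipe: f_n = n·v/(2L) = 2·345.6/(2·0.314) = 1100.6369 Hz.
f_beat = |1100.6369 − 1103.4| = 2.76 Hz.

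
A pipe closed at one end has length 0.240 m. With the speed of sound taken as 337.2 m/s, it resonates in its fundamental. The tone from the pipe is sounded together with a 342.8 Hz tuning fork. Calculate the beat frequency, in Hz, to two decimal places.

8.45 Hz

Closed pipe (odd harmonics): f_n = n·v/(4L) = 1·337.2/(4·0.240) = 351.2500 Hz.
f_beat = |351.2500 − 342.8| = 8.45 Hz.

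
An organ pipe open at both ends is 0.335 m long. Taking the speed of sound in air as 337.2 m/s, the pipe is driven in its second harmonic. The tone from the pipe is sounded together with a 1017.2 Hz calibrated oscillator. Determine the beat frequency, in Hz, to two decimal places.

Open pipe: f_n = n·v/(2L) = 2·337.2/(2·0.335) = 1006.5672 Hz.
f_beat = |1006.5672 − 1017.2| = 10.63 Hz.

10.63 Hz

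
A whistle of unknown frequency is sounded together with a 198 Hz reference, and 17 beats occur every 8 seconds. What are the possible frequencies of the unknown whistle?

195.875 Hz or 200.125 Hz

Beat frequency = 17/8 = 2.125 Hz.
|f − 198| = 2.125, so f = 198 ± 2.125.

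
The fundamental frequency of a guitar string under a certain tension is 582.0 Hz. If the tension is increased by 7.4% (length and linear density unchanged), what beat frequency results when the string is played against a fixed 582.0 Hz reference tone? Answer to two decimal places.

For a string, f ∝ √T, so the new frequency is 582.0·√1.074 = 603.1497 Hz.
f_beat = |603.1497 − 582.0| = 21.15 Hz.

21.15 Hz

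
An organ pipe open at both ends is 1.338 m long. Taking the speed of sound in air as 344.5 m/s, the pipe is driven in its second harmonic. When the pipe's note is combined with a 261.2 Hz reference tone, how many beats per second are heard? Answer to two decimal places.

Open pipe: f_n = n·v/(2L) = 2·344.5/(2·1.338) = 257.4738 Hz.
f_beat = |257.4738 − 261.2| = 3.73 Hz.

3.73 Hz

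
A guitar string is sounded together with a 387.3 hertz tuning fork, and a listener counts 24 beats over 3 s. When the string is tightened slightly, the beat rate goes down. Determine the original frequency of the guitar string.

Beat frequency = 24/3 = 8 Hz.
|f − 387.3| = 8, so the guitar string was at either 379.3 Hz or 395.3 Hz.
Increasing tension raises a string's frequency; the adjustment raises the guitar string's frequency.
The beat rate fell, so the adjustment moved the guitar string toward 387.3 Hz — it must have started below the reference.

379.3 Hz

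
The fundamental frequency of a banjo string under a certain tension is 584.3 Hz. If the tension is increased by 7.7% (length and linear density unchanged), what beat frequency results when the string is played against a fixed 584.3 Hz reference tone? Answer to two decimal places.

22.08 Hz

For a string, f ∝ √T, so the new frequency is 584.3·√1.077 = 606.3784 Hz.
f_beat = |606.3784 − 584.3| = 22.08 Hz.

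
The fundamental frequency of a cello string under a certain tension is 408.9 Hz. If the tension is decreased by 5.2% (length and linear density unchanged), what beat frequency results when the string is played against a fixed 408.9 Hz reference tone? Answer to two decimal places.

10.77 Hz

For a string, f ∝ √T, so the new frequency is 408.9·√0.948 = 398.1267 Hz.
f_beat = |398.1267 − 408.9| = 10.77 Hz.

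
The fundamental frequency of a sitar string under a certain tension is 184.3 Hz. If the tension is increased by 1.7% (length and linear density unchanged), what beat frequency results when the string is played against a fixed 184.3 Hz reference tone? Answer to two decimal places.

For a string, f ∝ √T, so the new frequency is 184.3·√1.017 = 185.8599 Hz.
f_beat = |185.8599 − 184.3| = 1.56 Hz.

1.56 Hz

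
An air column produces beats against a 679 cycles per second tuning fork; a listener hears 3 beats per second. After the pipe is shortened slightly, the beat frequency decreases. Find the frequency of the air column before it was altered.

676 Hz

|f − 679| = 3, so the air column was at either 676 Hz or 682 Hz.
A shorter pipe has a higher fundamental; the adjustment raises the air column's frequency.
The beat rate fell, so the adjustment moved the air column toward 679 Hz — it must have started below the reference.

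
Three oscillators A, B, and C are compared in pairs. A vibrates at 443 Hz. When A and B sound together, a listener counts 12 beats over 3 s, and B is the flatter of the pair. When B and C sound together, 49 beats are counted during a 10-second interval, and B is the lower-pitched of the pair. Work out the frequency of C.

A–B: Beat frequency = 12/3 = 4 Hz.
B is below A, so f_B = 443 − 4 = 439 Hz.
B–C: Beat frequency = 49/10 = 4.9 Hz.
C is above B, so f_C = 439 + 4.9 = 443.9 Hz.

443.9 Hz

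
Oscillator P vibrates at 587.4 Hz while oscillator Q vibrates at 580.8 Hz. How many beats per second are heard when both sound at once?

f_beat = |f₁ − f₂|.
|587.4 − 580.8| = 6.6 Hz.

6.6 Hz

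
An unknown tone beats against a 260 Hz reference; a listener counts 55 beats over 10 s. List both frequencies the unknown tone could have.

Beat frequency = 55/10 = 5.5 Hz.
|f − 260| = 5.5, so f = 260 ± 5.5.

254.5 Hz or 265.5 Hz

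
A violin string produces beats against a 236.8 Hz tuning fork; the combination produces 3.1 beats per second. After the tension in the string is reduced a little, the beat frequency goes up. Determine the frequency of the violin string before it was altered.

|f − 236.8| = 3.1, so the violin string was at either 233.7 Hz or 239.9 Hz.
Lower tension means lower frequency; the adjustment lowers the violin string's frequency.
The beat rate rose, so the adjustment moved the violin string further from 236.8 Hz — it was already below the reference.

233.7 Hz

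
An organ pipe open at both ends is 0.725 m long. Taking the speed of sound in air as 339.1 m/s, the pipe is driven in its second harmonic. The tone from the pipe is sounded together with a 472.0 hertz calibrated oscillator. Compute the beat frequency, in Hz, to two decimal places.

4.28 Hz

Open pipe: f_n = n·v/(2L) = 2·339.1/(2·0.725) = 467.7241 Hz.
f_beat = |467.7241 − 472.0| = 4.28 Hz.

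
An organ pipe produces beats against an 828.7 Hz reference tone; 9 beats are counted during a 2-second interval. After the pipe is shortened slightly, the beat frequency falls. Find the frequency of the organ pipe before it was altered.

824.2 Hz

Beat frequency = 9/2 = 4.5 Hz.
|f − 828.7| = 4.5, so the organ pipe was at either 824.2 Hz or 833.2 Hz.
A shorter pipe has a higher fundamental; the adjustment raises the organ pipe's frequency.
The beat rate fell, so the adjustment moved the organ pipe toward 828.7 Hz — it must have started below the reference.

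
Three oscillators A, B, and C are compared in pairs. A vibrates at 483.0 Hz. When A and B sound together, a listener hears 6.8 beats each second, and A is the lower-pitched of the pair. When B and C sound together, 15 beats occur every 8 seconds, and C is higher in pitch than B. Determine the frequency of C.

B is above A, so f_B = 483.0 + 6.8 = 489.8 Hz.
B–C: Beat frequency = 15/8 = 1.875 Hz.
C is above B, so f_C = 489.8 + 1.875 = 491.675 Hz.

491.675 Hz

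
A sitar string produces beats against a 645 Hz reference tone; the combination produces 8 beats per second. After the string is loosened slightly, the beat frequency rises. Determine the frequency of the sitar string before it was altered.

637 Hz

|f − 645| = 8, so the sitar string was at either 637 Hz or 653 Hz.
Reducing tension lowers a string's frequency; the adjustment lowers the sitar string's frequency.
The beat rate rose, so the adjustment moved the sitar string further from 645 Hz — it was already below the reference.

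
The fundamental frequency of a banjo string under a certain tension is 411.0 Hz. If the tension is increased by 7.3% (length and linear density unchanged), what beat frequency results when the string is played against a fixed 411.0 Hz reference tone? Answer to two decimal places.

14.74 Hz

For a string, f ∝ √T, so the new frequency is 411.0·√1.073 = 425.7373 Hz.
f_beat = |425.7373 − 411.0| = 14.74 Hz.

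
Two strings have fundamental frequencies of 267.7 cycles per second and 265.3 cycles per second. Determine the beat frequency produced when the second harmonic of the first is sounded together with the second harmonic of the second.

Second harmonic of the first: 2·267.7 = 535.4 Hz.
Second harmonic of the second: 2·265.3 = 530.6 Hz.
f_beat = |535.4 − 530.6| = 4.8 Hz.

4.8 Hz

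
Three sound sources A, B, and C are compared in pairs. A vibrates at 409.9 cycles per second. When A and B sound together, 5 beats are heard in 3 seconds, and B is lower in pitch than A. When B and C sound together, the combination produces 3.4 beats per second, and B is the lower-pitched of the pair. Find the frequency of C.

A–B: Beat frequency = 5/3 = 1.6667 Hz.
B is below A, so f_B = 409.9 − 1.6667 = 408.2333 Hz.
C is above B, so f_C = 408.2333 + 3.4 = 411.6333 Hz.

411.6333 Hz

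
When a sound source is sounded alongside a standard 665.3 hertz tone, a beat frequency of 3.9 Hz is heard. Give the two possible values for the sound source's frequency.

661.4 Hz or 669.2 Hz

|f − 665.3| = 3.9, so f = 665.3 ± 3.9.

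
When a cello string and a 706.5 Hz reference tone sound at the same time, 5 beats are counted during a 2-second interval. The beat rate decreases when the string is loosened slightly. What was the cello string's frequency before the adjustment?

Beat frequency = 5/2 = 2.5 Hz.
|f − 706.5| = 2.5, so the cello string was at either 704 Hz or 709 Hz.
Reducing tension lowers a string's frequency; the adjustment lowers the cello string's frequency.
The beat rate fell, so the adjustment moved the cello string toward 706.5 Hz — it must have started above the reference.

709 Hz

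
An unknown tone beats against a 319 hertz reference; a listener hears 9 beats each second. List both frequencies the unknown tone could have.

|f − 319| = 9, so f = 319 ± 9.

310 Hz or 328 Hz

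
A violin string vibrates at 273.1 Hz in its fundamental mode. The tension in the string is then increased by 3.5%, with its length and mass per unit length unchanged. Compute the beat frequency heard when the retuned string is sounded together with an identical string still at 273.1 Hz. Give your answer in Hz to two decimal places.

4.74 Hz

For a string, f ∝ √T, so the new frequency is 273.1·√1.035 = 277.8381 Hz.
f_beat = |277.8381 − 273.1| = 4.74 Hz.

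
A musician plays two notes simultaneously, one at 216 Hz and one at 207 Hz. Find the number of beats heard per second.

f_beat = |f₁ − f₂|.
|216 − 207| = 9 Hz.

9 Hz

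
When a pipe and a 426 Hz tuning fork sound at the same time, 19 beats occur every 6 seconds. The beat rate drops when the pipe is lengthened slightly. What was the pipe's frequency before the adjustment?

429.1667 Hz

Beat frequency = 19/6 = 3.1667 Hz.
|f − 426| = 3.1667, so the pipe was at either 422.8333 Hz or 429.1667 Hz.
A longer pipe has a lower fundamental; the adjustment lowers the pipe's frequency.
The beat rate fell, so the adjustment moved the pipe toward 426 Hz — it must have started above the reference.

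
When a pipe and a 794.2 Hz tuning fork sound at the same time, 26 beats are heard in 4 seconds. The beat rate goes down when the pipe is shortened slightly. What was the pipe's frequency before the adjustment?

Beat frequency = 26/4 = 6.5 Hz.
|f − 794.2| = 6.5, so the pipe was at either 787.7 Hz or 800.7 Hz.
A shorter pipe has a higher fundamental; the adjustment raises the pipe's frequency.
The beat rate fell, so the adjustment moved the pipe toward 794.2 Hz — it must have started below the reference.

787.7 Hz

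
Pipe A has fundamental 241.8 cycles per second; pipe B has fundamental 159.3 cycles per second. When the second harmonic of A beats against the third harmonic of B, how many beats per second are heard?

Second harmonic of the first: 2·241.8 = 483.6 Hz.
Third harmonic of the second: 3·159.3 = 477.9 Hz.
f_beat = |483.6 − 477.9| = 5.7 Hz.

5.7 Hz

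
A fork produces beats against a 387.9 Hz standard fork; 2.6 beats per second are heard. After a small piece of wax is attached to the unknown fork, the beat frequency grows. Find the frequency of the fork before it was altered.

385.3 Hz

|f − 387.9| = 2.6, so the fork was at either 385.3 Hz or 390.5 Hz.
Loading a fork with wax lowers its frequency; the adjustment lowers the fork's frequency.
The beat rate rose, so the adjustment moved the fork further from 387.9 Hz — it was already below the reference.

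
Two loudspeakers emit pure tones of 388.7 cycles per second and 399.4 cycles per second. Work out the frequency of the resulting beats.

10.7 Hz

f_beat = |f₁ − f₂|.
|388.7 − 399.4| = 10.7 Hz.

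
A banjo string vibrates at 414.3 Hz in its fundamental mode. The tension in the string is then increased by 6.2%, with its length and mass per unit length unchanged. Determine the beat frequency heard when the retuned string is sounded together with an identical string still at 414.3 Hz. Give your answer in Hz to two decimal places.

For a string, f ∝ √T, so the new frequency is 414.3·√1.062 = 426.9502 Hz.
f_beat = |426.9502 − 414.3| = 12.65 Hz.

12.65 Hz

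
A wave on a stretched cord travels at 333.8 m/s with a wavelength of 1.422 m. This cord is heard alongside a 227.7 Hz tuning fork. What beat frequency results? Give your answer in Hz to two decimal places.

7.04 Hz

Source frequency f = v/λ = 333.8/1.422 = 234.7398 Hz.
f_beat = |234.7398 − 227.7| = 7.04 Hz.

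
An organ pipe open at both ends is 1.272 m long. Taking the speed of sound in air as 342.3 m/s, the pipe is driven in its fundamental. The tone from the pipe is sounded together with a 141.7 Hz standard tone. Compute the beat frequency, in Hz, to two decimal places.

7.15 Hz

Open pipe: f_n = n·v/(2L) = 1·342.3/(2·1.272) = 134.5519 Hz.
f_beat = |134.5519 − 141.7| = 7.15 Hz.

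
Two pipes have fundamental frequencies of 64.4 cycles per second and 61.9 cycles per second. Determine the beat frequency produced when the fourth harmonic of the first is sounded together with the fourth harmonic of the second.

10.0 Hz

Fourth harmonic of the first: 4·64.4 = 257.6 Hz.
Fourth harmonic of the second: 4·61.9 = 247.6 Hz.
f_beat = |257.6 − 247.6| = 10.0 Hz.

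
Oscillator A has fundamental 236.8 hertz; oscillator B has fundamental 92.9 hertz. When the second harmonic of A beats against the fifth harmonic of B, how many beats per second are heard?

Second harmonic of the first: 2·236.8 = 473.6 Hz.
Fifth harmonic of the second: 5·92.9 = 464.5 Hz.
f_beat = |473.6 − 464.5| = 9.1 Hz.

9.1 Hz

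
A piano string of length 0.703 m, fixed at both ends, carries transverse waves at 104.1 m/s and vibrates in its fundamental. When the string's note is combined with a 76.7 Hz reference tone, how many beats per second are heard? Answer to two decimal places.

2.66 Hz

For a string fixed at both ends, f_n = n·v/(2L) = 1·104.1/(2·0.703) = 74.0398 Hz.
f_beat = |74.0398 − 76.7| = 2.66 Hz.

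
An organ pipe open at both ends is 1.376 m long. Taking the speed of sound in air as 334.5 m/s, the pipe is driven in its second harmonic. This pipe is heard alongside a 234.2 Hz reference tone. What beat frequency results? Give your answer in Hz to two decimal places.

8.90 Hz

Open pipe: f_n = n·v/(2L) = 2·334.5/(2·1.376) = 243.0959 Hz.
f_beat = |243.0959 − 234.2| = 8.90 Hz.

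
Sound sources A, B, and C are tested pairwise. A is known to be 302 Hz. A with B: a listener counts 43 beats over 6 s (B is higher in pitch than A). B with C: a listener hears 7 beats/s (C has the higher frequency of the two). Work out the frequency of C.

316.1667 Hz

A–B: Beat frequency = 43/6 = 7.1667 Hz.
B is above A, so f_B = 302 + 7.1667 = 309.1667 Hz.
C is above B, so f_C = 309.1667 + 7 = 316.1667 Hz.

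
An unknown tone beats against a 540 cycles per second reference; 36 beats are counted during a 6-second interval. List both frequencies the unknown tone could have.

534 Hz or 546 Hz

Beat frequency = 36/6 = 6 Hz.
|f − 540| = 6, so f = 540 ± 6.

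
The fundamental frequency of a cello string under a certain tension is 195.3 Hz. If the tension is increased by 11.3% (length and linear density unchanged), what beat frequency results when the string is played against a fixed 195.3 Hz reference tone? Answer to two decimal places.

For a string, f ∝ √T, so the new frequency is 195.3·√1.113 = 206.0392 Hz.
f_beat = |206.0392 − 195.3| = 10.74 Hz.

10.74 Hz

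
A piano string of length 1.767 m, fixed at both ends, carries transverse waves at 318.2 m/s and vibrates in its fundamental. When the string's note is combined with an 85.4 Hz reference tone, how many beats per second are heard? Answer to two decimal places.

4.64 Hz

For a string fixed at both ends, f_n = n·v/(2L) = 1·318.2/(2·1.767) = 90.0396 Hz.
f_beat = |90.0396 − 85.4| = 4.64 Hz.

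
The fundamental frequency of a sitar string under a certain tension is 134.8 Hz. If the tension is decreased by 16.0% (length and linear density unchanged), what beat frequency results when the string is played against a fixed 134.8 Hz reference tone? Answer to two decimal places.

11.25 Hz

For a string, f ∝ √T, so the new frequency is 134.8·√0.840 = 123.5462 Hz.
f_beat = |123.5462 − 134.8| = 11.25 Hz.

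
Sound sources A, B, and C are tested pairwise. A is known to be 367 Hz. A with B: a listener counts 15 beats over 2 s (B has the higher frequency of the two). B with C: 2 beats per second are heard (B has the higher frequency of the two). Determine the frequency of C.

372.5 Hz

A–B: Beat frequency = 15/2 = 7.5 Hz.
B is above A, so f_B = 367 + 7.5 = 374.5 Hz.
C is below B, so f_C = 374.5 − 2 = 372.5 Hz.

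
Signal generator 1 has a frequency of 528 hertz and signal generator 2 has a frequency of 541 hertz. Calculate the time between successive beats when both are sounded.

0.077 s

f_beat = |528 − 541| = 13 Hz.
Beat period T = 1 / f_beat = 1 / 13 s.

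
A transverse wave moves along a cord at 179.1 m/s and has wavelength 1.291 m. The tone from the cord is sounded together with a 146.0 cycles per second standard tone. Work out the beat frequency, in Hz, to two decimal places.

7.27 Hz

Source frequency f = v/λ = 179.1/1.291 = 138.7297 Hz.
f_beat = |138.7297 − 146.0| = 7.27 Hz.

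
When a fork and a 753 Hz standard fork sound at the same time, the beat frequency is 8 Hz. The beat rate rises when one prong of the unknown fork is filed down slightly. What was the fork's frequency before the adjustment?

761 Hz

|f − 753| = 8, so the fork was at either 745 Hz or 761 Hz.
Filing a prong removes mass and raises the fork's frequency; the adjustment raises the fork's frequency.
The beat rate rose, so the adjustment moved the fork further from 753 Hz — it was already above the reference.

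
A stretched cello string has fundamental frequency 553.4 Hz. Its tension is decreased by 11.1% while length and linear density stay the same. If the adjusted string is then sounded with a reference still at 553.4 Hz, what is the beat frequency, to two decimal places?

For a string, f ∝ √T, so the new frequency is 553.4·√0.889 = 521.7831 Hz.
f_beat = |521.7831 − 553.4| = 31.62 Hz.

31.62 Hz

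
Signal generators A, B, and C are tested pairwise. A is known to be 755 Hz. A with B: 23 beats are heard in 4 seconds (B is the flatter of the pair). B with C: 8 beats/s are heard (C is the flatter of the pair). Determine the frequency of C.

A–B: Beat frequency = 23/4 = 5.75 Hz.
B is below A, so f_B = 755 − 5.75 = 749.25 Hz.
C is below B, so f_C = 749.25 − 8 = 741.25 Hz.

741.25 Hz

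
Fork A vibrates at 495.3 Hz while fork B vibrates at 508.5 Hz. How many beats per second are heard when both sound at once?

13.2 Hz

f_beat = |f₁ − f₂|.
|495.3 − 508.5| = 13.2 Hz.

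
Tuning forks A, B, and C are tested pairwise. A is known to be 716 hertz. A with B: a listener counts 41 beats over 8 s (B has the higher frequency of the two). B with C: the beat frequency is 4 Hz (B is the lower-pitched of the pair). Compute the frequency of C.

725.125 Hz

A–B: Beat frequency = 41/8 = 5.125 Hz.
B is above A, so f_B = 716 + 5.125 = 721.125 Hz.
C is above B, so f_C = 721.125 + 4 = 725.125 Hz.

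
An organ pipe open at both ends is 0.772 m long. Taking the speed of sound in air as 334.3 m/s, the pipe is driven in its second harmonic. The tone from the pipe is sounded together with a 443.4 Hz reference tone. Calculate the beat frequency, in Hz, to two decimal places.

10.37 Hz

Open pipe: f_n = n·v/(2L) = 2·334.3/(2·0.772) = 433.0311 Hz.
f_beat = |433.0311 − 443.4| = 10.37 Hz.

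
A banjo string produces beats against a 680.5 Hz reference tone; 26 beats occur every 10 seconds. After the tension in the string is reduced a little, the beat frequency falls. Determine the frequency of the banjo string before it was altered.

683.1 Hz

Beat frequency = 26/10 = 2.6 Hz.
|f − 680.5| = 2.6, so the banjo string was at either 677.9 Hz or 683.1 Hz.
Lower tension means lower frequency; the adjustment lowers the banjo string's frequency.
The beat rate fell, so the adjustment moved the banjo string toward 680.5 Hz — it must have started above the reference.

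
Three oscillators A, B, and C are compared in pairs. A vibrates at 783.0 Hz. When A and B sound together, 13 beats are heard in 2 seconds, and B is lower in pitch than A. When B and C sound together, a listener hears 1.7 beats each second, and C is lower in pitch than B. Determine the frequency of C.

774.8 Hz

A–B: Beat frequency = 13/2 = 6.5 Hz.
B is below A, so f_B = 783.0 − 6.5 = 776.5 Hz.
C is below B, so f_C = 776.5 − 1.7 = 774.8 Hz.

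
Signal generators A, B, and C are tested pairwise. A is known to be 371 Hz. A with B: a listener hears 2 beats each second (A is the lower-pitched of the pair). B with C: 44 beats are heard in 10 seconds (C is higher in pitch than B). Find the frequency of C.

377.4 Hz

B is above A, so f_B = 371 + 2 = 373 Hz.
B–C: Beat frequency = 44/10 = 4.4 Hz.
C is above B, so f_C = 373 + 4.4 = 377.4 Hz.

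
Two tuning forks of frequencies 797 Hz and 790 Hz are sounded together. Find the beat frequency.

7 Hz

Beats arise from superposition of two nearby frequencies; the beat rate is |f₁ − f₂|.
|797 − 790| = 7 Hz.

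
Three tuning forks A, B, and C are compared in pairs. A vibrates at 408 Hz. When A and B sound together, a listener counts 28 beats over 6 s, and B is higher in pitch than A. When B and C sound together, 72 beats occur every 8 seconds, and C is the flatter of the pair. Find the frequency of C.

A–B: Beat frequency = 28/6 = 4.6667 Hz.
B is above A, so f_B = 408 + 4.6667 = 412.6667 Hz.
B–C: Beat frequency = 72/8 = 9 Hz.
C is below B, so f_C = 412.6667 − 9 = 403.6667 Hz.

403.6667 Hz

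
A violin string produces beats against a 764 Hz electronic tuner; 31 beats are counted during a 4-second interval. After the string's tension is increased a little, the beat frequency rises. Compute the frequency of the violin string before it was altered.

771.75 Hz

Beat frequency = 31/4 = 7.75 Hz.
|f − 764| = 7.75, so the violin string was at either 756.25 Hz or 771.75 Hz.
Higher tension means higher frequency; the adjustment raises the violin string's frequency.
The beat rate rose, so the adjustment moved the violin string further from 764 Hz — it was already above the reference.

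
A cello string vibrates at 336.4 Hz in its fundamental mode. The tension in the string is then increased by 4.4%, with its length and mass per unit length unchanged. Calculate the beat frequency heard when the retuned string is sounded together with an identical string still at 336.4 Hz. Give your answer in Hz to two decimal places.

For a string, f ∝ √T, so the new frequency is 336.4·√1.044 = 343.7211 Hz.
f_beat = |343.7211 − 336.4| = 7.32 Hz.

7.32 Hz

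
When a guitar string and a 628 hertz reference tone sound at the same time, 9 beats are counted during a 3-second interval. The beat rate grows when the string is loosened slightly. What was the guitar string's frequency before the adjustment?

625 Hz

Beat frequency = 9/3 = 3 Hz.
|f − 628| = 3, so the guitar string was at either 625 Hz or 631 Hz.
Reducing tension lowers a string's frequency; the adjustment lowers the guitar string's frequency.
The beat rate rose, so the adjustment moved the guitar string further from 628 Hz — it was already below the reference.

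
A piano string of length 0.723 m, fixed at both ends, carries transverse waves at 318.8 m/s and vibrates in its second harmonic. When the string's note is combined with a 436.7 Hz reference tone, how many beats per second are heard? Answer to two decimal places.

For a string fixed at both ends, f_n = n·v/(2L) = 2·318.8/(2·0.723) = 440.9405 Hz.
f_beat = |440.9405 − 436.7| = 4.24 Hz.

4.24 Hz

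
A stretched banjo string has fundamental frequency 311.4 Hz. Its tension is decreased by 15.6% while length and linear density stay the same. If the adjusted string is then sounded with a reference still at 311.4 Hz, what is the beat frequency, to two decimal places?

For a string, f ∝ √T, so the new frequency is 311.4·√0.844 = 286.0815 Hz.
f_beat = |286.0815 − 311.4| = 25.32 Hz.

25.32 Hz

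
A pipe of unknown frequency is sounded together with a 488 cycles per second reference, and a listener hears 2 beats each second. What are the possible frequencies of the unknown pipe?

|f − 488| = 2, so f = 488 ± 2.

486 Hz or 490 Hz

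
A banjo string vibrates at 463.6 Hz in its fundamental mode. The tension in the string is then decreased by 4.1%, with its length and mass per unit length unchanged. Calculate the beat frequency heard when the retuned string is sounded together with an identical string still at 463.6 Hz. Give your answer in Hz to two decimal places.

For a string, f ∝ √T, so the new frequency is 463.6·√0.959 = 453.9967 Hz.
f_beat = |453.9967 − 463.6| = 9.60 Hz.

9.60 Hz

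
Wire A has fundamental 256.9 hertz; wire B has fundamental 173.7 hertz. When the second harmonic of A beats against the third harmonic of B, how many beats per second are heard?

7.3 Hz

Second harmonic of the first: 2·256.9 = 513.8 Hz.
Third harmonic of the second: 3·173.7 = 521.1 Hz.
f_beat = |513.8 − 521.1| = 7.3 Hz.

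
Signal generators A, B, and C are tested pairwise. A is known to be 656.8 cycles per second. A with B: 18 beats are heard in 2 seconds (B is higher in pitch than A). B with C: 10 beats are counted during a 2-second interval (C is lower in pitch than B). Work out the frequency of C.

A–B: Beat frequency = 18/2 = 9 Hz.
B is above A, so f_B = 656.8 + 9 = 665.8 Hz.
B–C: Beat frequency = 10/2 = 5 Hz.
C is below B, so f_C = 665.8 − 5 = 660.8 Hz.

660.8 Hz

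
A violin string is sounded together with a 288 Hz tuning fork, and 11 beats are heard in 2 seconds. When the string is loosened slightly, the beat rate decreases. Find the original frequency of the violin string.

293.5 Hz

Beat frequency = 11/2 = 5.5 Hz.
|f − 288| = 5.5, so the violin string was at either 282.5 Hz or 293.5 Hz.
Reducing tension lowers a string's frequency; the adjustment lowers the violin string's frequency.
The beat rate fell, so the adjustment moved the violin string toward 288 Hz — it must have started above the reference.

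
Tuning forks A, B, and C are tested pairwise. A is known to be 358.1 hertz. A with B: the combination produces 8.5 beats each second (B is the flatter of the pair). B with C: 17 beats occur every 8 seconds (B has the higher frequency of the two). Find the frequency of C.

B is below A, so f_B = 358.1 − 8.5 = 349.6 Hz.
B–C: Beat frequency = 17/8 = 2.125 Hz.
C is below B, so f_C = 349.6 − 2.125 = 347.475 Hz.

347.475 Hz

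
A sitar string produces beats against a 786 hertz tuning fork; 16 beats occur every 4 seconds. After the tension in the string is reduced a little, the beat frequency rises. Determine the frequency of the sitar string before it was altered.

Beat frequency = 16/4 = 4 Hz.
|f − 786| = 4, so the sitar string was at either 782 Hz or 790 Hz.
Lower tension means lower frequency; the adjustment lowers the sitar string's frequency.
The beat rate rose, so the adjustment moved the sitar string further from 786 Hz — it was already below the reference.

782 Hz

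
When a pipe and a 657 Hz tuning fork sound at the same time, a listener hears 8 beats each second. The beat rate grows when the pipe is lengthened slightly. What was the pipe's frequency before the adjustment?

649 Hz

|f − 657| = 8, so the pipe was at either 649 Hz or 665 Hz.
A longer pipe has a lower fundamental; the adjustment lowers the pipe's frequency.
The beat rate rose, so the adjustment moved the pipe further from 657 Hz — it was already below the reference.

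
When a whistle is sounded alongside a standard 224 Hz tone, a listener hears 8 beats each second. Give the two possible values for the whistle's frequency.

|f − 224| = 8, so f = 224 ± 8.

216 Hz or 232 Hz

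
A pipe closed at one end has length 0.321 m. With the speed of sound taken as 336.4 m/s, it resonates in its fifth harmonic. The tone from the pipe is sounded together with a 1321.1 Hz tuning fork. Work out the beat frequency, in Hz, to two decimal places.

Closed pipe (odd harmonics): f_n = n·v/(4L) = 5·336.4/(4·0.321) = 1309.9688 Hz.
f_beat = |1309.9688 − 1321.1| = 11.13 Hz.

11.13 Hz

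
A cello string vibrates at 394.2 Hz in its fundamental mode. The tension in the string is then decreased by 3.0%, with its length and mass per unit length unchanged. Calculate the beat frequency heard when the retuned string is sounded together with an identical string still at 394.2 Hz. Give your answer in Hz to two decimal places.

5.96 Hz

For a string, f ∝ √T, so the new frequency is 394.2·√0.970 = 388.2420 Hz.
f_beat = |388.2420 − 394.2| = 5.96 Hz.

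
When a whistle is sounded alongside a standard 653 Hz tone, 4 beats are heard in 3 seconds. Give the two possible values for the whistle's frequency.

Beat frequency = 4/3 = 1.3333 Hz.
|f − 653| = 1.3333, so f = 653 ± 1.3333.

651.6667 Hz or 654.3333 Hz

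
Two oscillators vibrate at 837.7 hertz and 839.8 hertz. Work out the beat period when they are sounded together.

0.476 s

f_beat = |837.7 − 839.8| = 2.1 Hz.
Beat period T = 1 / f_beat = 1 / 2.1 s.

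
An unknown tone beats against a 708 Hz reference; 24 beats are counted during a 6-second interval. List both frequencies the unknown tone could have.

Beat frequency = 24/6 = 4 Hz.
|f − 708| = 4, so f = 708 ± 4.

704 Hz or 712 Hz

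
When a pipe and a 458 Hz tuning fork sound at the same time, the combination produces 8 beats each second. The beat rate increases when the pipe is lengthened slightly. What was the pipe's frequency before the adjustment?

450 Hz

|f − 458| = 8, so the pipe was at either 450 Hz or 466 Hz.
A longer pipe has a lower fundamental; the adjustment lowers the pipe's frequency.
The beat rate rose, so the adjustment moved the pipe further from 458 Hz — it was already below the reference.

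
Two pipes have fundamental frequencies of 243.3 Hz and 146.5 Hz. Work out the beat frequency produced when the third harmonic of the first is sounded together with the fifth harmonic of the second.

Third harmonic of the first: 3·243.3 = 729.9 Hz.
Fifth harmonic of the second: 5·146.5 = 732.5 Hz.
f_beat = |729.9 − 732.5| = 2.6 Hz.

2.6 Hz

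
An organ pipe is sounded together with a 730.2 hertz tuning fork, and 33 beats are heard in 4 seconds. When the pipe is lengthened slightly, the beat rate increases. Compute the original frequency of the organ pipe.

Beat frequency = 33/4 = 8.25 Hz.
|f − 730.2| = 8.25, so the organ pipe was at either 721.95 Hz or 738.45 Hz.
A longer pipe has a lower fundamental; the adjustment lowers the organ pipe's frequency.
The beat rate rose, so the adjustment moved the organ pipe further from 730.2 Hz — it was already below the reference.

721.95 Hz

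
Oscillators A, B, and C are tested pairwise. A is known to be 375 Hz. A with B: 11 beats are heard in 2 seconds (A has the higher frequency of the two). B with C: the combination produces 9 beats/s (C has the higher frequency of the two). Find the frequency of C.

378.5 Hz

A–B: Beat frequency = 11/2 = 5.5 Hz.
B is below A, so f_B = 375 − 5.5 = 369.5 Hz.
C is above B, so f_C = 369.5 + 9 = 378.5 Hz.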